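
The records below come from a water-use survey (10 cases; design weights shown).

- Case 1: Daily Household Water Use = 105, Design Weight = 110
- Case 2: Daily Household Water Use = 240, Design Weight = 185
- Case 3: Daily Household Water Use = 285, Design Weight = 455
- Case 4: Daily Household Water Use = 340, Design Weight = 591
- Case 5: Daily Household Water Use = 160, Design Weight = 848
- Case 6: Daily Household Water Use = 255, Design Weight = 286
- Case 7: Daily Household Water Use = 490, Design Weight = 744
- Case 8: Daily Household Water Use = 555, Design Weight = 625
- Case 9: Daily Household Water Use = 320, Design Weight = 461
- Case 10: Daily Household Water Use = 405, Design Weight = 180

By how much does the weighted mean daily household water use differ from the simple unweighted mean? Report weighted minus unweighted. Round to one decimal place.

Unweighted sum = 105 + 240 + 285 + 340 + 160 + 255 + 490 + 555 + 320 + 405 = 3155
Unweighted mean = 3155 / 10 = 315.5
Weighted sum = 105×110 + 240×185 + 285×455 + 340×591 + 160×848 + 255×286 + 490×744 + 555×625 + 320×461 + 405×180
  = 1527030
Sum of weights = 110 + 185 + 455 + 591 + 848 + 286 + 744 + 625 + 461 + 180 = 4485
Weighted mean = 1527030 / 4485 = 340.47492
Difference (weighted minus unweighted) = 24.974916

25.0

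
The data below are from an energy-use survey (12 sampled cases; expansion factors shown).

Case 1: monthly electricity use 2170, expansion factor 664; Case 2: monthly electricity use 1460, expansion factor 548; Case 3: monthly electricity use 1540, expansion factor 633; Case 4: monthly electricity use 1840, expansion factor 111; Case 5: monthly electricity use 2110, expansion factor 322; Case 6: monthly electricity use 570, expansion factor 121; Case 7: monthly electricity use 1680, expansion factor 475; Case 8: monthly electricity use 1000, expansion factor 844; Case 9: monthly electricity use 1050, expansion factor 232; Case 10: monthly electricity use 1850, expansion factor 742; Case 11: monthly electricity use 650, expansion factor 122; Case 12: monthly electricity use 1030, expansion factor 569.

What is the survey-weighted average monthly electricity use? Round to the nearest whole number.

1503

Weighted sum = 2170×664 + 1460×548 + 1540×633 + 1840×111 + 2110×322 + 570×121 + 1680×475 + 1000×844 + 1050×232 + 1850×742 + 650×122 + 1030×569
  = 1440880 + 800080 + 974820 + 204240 + 679420 + 68970 + 798000 + 844000 + 243600 + 1372700 + 79300 + 586070 = 8092080
Sum of weights = 664 + 548 + 633 + 111 + 322 + 121 + 475 + 844 + 232 + 742 + 122 + 569 = 5383
Weighted mean = 8092080 / 5383 = 1503.2658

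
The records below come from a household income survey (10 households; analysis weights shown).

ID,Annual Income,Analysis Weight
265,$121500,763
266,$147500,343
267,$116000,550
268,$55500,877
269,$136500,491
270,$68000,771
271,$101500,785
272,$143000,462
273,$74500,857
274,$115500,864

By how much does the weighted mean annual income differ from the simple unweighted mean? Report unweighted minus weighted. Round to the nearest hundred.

Unweighted sum = 121500 + 147500 + 116000 + 55500 + 136500 + 68000 + 101500 + 143000 + 74500 + 115500 = 1079500
Unweighted mean = 1079500 / 10 = 107950
Weighted sum = 684602000
Sum of weights = 6763
Weighted mean = 684602000 / 6763 = 101227.56
Difference (unweighted minus weighted) = 6722.4383

6700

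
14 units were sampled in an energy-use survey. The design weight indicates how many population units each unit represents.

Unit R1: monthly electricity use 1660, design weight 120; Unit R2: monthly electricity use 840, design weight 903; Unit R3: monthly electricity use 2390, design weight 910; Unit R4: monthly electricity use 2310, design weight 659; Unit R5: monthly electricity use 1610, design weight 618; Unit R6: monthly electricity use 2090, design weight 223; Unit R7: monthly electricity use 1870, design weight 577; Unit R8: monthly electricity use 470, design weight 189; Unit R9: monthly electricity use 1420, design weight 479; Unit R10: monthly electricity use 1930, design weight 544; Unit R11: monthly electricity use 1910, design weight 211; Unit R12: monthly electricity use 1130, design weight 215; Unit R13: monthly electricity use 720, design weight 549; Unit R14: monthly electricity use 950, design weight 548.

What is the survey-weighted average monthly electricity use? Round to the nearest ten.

1570

Weighted sum = 10575720
Sum of weights = 6745
Weighted mean = 10575720 / 6745 = 1567.9348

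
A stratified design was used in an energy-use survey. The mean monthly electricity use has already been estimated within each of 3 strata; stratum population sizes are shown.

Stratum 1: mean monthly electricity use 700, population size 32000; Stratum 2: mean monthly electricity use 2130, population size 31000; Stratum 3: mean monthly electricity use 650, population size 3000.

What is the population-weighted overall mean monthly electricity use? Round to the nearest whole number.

1369

Σ Nₕ·x̄ₕ = 700×32000 + 2130×31000 + 650×3000
  = 22400000 + 66030000 + 1950000 = 90380000
Σ Nₕ = 32000 + 31000 + 3000 = 66000
Overall mean = 90380000 / 66000 = 1369.3939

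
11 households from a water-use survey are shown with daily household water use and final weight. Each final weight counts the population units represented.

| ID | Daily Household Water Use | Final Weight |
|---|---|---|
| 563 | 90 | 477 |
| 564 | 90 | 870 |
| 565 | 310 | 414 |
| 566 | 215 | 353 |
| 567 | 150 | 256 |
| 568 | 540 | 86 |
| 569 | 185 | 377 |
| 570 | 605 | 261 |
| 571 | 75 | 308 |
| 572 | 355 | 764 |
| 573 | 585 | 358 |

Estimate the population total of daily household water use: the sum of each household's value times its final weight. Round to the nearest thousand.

1142000

Weighted total = 1141705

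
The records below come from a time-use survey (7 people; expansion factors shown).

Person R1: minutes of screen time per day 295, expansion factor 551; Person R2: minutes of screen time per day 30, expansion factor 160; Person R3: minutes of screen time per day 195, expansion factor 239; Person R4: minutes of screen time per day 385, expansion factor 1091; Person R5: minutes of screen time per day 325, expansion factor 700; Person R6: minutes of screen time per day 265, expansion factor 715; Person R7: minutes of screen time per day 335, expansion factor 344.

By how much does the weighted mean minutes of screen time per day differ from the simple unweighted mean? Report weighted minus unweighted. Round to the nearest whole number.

Unweighted sum = 295 + 30 + 195 + 385 + 325 + 265 + 335 = 1830
Unweighted mean = 1830 / 7 = 261.42857
Weighted sum = 295×551 + 30×160 + 195×239 + 385×1091 + 325×700 + 265×715 + 335×344
  = 1166200
Sum of weights = 551 + 160 + 239 + 1091 + 700 + 715 + 344 = 3800
Weighted mean = 1166200 / 3800 = 306.89474
Difference (weighted minus unweighted) = 45.466165

45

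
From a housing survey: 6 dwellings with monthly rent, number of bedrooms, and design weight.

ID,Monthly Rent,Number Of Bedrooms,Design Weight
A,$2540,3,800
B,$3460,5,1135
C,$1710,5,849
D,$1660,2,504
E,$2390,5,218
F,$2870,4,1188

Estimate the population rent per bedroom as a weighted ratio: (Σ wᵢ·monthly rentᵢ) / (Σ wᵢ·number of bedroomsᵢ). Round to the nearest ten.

Σ wᵢ·y = 2540×800 + 3460×1135 + 1710×849 + 1660×504 + 2390×218 + 2870×1188
  = 12178110
Σ wᵢ·x = 3×800 + 5×1135 + 5×849 + 2×504 + 5×218 + 4×1188
  = 2400 + 5675 + 4245 + 1008 + 1090 + 4752 = 19170
Ratio = 12178110 / 19170 = 635.26917

640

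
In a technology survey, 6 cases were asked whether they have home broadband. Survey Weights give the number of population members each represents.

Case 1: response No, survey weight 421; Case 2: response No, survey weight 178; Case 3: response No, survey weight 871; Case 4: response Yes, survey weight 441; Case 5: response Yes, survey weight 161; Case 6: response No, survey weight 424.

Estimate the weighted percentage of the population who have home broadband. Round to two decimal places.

Sum of weights for 'Yes' = 441 + 161 = 602
Total weight = 2496
Weighted proportion = 602 / 2496 = 0.2411859 → 24.11859%

24.12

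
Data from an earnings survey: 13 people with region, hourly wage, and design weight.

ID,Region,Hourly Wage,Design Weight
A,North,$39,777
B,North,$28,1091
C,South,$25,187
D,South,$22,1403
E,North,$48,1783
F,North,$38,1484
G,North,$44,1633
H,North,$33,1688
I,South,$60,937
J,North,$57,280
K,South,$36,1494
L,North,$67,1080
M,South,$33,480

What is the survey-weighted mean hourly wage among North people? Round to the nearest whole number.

North rows: A, B, E, F, G, H, J, L
Weighted sum = 39×777 + 28×1091 + 48×1783 + 38×1484 + 44×1633 + 33×1688 + 57×280 + 67×1080
  = 418703
Sum of weights = 9816
Weighted mean = 418703 / 9816 = 42.655155

43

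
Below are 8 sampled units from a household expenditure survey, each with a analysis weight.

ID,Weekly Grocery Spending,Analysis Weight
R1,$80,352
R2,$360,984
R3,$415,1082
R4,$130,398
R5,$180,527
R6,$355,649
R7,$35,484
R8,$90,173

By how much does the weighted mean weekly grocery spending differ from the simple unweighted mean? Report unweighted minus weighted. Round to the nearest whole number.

-61

Unweighted sum = 80 + 360 + 415 + 130 + 180 + 355 + 35 + 90 = 1645
Unweighted mean = 1645 / 8 = 205.625
Weighted sum = 80×352 + 360×984 + 415×1082 + 130×398 + 180×527 + 355×649 + 35×484 + 90×173
  = 28160 + 354240 + 449030 + 51740 + 94860 + 230395 + 16940 + 15570 = 1240935
Sum of weights = 352 + 984 + 1082 + 398 + 527 + 649 + 484 + 173 = 4649
Weighted mean = 1240935 / 4649 = 266.92515
Difference (unweighted minus weighted) = -61.300145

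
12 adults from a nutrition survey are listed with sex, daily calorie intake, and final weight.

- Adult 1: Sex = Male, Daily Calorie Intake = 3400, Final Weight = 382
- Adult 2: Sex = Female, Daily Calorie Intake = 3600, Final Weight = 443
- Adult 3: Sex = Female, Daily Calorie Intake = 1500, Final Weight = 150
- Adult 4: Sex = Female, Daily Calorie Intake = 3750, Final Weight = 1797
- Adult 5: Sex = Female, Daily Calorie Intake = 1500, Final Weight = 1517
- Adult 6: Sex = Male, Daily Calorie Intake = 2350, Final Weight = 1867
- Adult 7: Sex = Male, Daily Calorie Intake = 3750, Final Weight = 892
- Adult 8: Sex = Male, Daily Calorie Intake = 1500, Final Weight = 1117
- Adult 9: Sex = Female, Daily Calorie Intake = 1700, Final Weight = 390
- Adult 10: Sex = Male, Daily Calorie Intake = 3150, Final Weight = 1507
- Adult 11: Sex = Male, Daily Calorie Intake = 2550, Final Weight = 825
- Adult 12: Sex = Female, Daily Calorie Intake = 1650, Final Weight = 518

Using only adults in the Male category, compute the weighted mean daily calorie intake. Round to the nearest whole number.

2664

Male rows: 1, 6, 7, 8, 10, 11
Weighted sum = 3400×382 + 2350×1867 + 3750×892 + 1500×1117 + 3150×1507 + 2550×825
  = 1298800 + 4387450 + 3345000 + 1675500 + 4747050 + 2103750 = 17557550
Sum of weights = 382 + 1867 + 892 + 1117 + 1507 + 825 = 6590
Weighted mean = 17557550 / 6590 = 2664.2716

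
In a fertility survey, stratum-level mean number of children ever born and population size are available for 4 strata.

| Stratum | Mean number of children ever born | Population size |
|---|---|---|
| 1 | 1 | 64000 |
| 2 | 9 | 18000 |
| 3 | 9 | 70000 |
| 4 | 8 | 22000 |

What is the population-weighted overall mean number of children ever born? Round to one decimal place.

Σ Nₕ·x̄ₕ = 1×64000 + 9×18000 + 9×70000 + 8×22000
  = 1032000
Σ Nₕ = 174000
Overall mean = 1032000 / 174000 = 5.9310345

5.9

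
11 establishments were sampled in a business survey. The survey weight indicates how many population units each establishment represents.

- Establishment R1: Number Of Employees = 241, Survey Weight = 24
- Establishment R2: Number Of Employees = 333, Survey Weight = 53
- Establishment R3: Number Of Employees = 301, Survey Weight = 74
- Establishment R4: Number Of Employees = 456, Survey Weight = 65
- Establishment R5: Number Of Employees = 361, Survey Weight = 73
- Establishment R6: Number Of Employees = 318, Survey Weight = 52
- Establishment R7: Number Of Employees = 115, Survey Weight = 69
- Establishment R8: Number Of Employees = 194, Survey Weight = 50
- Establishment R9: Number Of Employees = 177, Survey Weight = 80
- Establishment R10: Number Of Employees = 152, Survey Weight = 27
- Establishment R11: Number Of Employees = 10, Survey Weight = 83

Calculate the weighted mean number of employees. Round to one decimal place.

238.4

Weighted sum = 241×24 + 333×53 + 301×74 + 456×65 + 361×73 + 318×52 + 115×69 + 194×50 + 177×80 + 152×27 + 10×83
  = 5784 + 17649 + 22274 + 29640 + 26353 + 16536 + 7935 + 9700 + 14160 + 4104 + 830 = 154965
Sum of weights = 24 + 53 + 74 + 65 + 73 + 52 + 69 + 50 + 80 + 27 + 83 = 650
Weighted mean = 154965 / 650 = 238.40769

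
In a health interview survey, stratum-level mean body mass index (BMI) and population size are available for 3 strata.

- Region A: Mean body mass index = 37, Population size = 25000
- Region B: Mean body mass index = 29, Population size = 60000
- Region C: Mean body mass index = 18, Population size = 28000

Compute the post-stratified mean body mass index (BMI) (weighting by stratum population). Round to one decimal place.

Σ Nₕ·x̄ₕ = 37×25000 + 29×60000 + 18×28000
  = 925000 + 1740000 + 504000 = 3169000
Σ Nₕ = 25000 + 60000 + 28000 = 113000
Overall mean = 3169000 / 113000 = 28.044248

28.0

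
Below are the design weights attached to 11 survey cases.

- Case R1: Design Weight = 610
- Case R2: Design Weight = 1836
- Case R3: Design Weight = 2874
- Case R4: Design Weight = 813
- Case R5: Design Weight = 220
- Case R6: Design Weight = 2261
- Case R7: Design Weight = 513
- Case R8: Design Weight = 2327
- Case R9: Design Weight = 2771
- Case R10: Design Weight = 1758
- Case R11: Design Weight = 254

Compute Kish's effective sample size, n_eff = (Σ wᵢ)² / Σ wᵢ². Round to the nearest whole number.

8

Σ wᵢ = 610 + 1836 + 2874 + 813 + 220 + 2261 + 513 + 2327 + 2771 + 1758 + 254 = 16237
Σ wᵢ² = 34335981
n_eff = 16237² / 34335981 = 263640169 / 34335981 = 7.6782478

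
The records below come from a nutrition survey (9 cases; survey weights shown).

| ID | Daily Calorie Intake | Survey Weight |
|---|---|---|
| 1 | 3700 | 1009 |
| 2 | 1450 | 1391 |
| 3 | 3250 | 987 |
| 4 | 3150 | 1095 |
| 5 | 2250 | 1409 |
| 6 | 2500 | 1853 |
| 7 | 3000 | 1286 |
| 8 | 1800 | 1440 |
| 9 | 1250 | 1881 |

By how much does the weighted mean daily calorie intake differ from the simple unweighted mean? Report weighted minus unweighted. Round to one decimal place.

Unweighted sum = 22350
Unweighted mean = 22350 / 9 = 2483.3333
Weighted sum = 3700×1009 + 1450×1391 + 3250×987 + 3150×1095 + 2250×1409 + 2500×1853 + 3000×1286 + 1800×1440 + 1250×1881
  = 3733300 + 2016950 + 3207750 + 3449250 + 3170250 + 4632500 + 3858000 + 2592000 + 2351250 = 29011250
Sum of weights = 12351
Weighted mean = 29011250 / 12351 = 2348.8989
Difference (weighted minus unweighted) = -134.43446

-134.4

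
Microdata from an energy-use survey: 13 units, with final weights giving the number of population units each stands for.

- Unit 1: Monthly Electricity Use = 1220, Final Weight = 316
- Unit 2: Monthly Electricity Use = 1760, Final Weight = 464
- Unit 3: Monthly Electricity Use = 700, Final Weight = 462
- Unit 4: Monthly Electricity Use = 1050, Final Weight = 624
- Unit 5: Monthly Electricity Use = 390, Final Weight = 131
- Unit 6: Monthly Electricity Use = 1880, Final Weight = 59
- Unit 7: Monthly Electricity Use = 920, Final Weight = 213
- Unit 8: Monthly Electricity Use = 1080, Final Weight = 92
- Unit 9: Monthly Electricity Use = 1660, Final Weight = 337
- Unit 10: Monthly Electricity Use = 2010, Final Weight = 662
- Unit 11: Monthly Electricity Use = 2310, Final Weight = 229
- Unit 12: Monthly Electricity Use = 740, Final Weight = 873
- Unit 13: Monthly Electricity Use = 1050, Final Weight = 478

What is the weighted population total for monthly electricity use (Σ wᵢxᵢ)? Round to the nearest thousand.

Weighted total = 6205040

6205000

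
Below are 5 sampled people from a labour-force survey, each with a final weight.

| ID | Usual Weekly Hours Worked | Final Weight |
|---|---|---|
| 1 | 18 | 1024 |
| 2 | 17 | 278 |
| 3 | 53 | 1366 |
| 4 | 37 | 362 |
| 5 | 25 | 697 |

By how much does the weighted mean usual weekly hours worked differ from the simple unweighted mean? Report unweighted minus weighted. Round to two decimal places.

-3.91

Unweighted sum = 150
Unweighted mean = 150 / 5 = 30
Weighted sum = 18×1024 + 17×278 + 53×1366 + 37×362 + 25×697
  = 18432 + 4726 + 72398 + 13394 + 17425 = 126375
Sum of weights = 1024 + 278 + 1366 + 362 + 697 = 3727
Weighted mean = 126375 / 3727 = 33.907969
Difference (unweighted minus weighted) = -3.9079689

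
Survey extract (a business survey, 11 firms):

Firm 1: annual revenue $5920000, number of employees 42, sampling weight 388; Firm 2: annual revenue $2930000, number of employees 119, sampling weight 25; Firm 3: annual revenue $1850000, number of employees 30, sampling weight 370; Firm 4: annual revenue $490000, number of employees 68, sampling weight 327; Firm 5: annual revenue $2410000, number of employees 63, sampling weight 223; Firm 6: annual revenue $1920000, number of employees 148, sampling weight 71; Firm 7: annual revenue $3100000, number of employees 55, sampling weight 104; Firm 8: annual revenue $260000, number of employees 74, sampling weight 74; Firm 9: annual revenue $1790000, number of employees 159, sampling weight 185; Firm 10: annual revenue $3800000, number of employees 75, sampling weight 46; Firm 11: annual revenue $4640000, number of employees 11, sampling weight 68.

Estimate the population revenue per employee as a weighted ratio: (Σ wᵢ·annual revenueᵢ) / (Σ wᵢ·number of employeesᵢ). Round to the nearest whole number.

41417

Σ wᵢ·y = 5920000×388 + 2930000×25 + 1850000×370 + 490000×327 + 2410000×223 + 1920000×71 + 3100000×104 + 260000×74 + 1790000×185 + 3800000×46 + 4640000×68
  = 5051800000
Σ wᵢ·x = 121973
Ratio = 5051800000 / 121973 = 41417.363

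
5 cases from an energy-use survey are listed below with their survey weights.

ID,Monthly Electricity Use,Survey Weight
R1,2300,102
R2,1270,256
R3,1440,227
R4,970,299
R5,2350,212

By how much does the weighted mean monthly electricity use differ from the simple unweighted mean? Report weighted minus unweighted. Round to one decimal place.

Unweighted sum = 2300 + 1270 + 1440 + 970 + 2350 = 8330
Unweighted mean = 8330 / 5 = 1666
Weighted sum = 2300×102 + 1270×256 + 1440×227 + 970×299 + 2350×212
  = 234600 + 325120 + 326880 + 290030 + 498200 = 1674830
Sum of weights = 1096
Weighted mean = 1674830 / 1096 = 1528.1296
Difference (weighted minus unweighted) = -137.87044

-137.9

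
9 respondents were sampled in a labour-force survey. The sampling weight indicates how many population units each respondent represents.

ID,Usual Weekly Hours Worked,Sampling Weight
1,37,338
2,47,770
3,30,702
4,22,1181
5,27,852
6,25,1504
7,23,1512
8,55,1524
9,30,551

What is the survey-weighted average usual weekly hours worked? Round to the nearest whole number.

Weighted sum = 37×338 + 47×770 + 30×702 + 22×1181 + 27×852 + 25×1504 + 23×1512 + 55×1524 + 30×551
  = 12506 + 36190 + 21060 + 25982 + 23004 + 37600 + 34776 + 83820 + 16530 = 291468
Sum of weights = 338 + 770 + 702 + 1181 + 852 + 1504 + 1512 + 1524 + 551 = 8934
Weighted mean = 291468 / 8934 = 32.62458

33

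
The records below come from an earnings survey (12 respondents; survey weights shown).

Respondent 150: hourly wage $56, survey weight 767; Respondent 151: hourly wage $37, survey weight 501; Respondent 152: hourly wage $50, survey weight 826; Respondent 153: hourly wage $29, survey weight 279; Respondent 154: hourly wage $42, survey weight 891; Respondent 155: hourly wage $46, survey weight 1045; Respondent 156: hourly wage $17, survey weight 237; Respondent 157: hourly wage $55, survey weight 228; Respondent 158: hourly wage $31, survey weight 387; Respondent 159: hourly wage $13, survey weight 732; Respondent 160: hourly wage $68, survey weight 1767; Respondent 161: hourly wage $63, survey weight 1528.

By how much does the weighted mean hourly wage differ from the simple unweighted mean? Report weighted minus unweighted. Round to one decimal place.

6.8

Unweighted sum = 56 + 37 + 50 + 29 + 42 + 46 + 17 + 55 + 31 + 13 + 68 + 63 = 507
Unweighted mean = 507 / 12 = 42.25
Weighted sum = 56×767 + 37×501 + 50×826 + 29×279 + 42×891 + 46×1045 + 17×237 + 55×228 + 31×387 + 13×732 + 68×1767 + 63×1528
  = 450874
Sum of weights = 767 + 501 + 826 + 279 + 891 + 1045 + 237 + 228 + 387 + 732 + 1767 + 1528 = 9188
Weighted mean = 450874 / 9188 = 49.072051
Difference (weighted minus unweighted) = 6.8220505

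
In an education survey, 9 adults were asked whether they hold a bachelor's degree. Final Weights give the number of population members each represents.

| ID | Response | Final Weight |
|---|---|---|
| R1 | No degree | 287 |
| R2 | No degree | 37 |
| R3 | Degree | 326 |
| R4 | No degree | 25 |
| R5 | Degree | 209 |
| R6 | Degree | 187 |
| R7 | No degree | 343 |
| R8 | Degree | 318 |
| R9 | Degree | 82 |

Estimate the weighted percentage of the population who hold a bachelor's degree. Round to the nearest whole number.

62

Sum of weights for 'Degree' = 326 + 209 + 187 + 318 + 82 = 1122
Total weight = 287 + 37 + 326 + 25 + 209 + 187 + 343 + 318 + 82 = 1814
Weighted proportion = 1122 / 1814 = 0.6185226 → 61.85226%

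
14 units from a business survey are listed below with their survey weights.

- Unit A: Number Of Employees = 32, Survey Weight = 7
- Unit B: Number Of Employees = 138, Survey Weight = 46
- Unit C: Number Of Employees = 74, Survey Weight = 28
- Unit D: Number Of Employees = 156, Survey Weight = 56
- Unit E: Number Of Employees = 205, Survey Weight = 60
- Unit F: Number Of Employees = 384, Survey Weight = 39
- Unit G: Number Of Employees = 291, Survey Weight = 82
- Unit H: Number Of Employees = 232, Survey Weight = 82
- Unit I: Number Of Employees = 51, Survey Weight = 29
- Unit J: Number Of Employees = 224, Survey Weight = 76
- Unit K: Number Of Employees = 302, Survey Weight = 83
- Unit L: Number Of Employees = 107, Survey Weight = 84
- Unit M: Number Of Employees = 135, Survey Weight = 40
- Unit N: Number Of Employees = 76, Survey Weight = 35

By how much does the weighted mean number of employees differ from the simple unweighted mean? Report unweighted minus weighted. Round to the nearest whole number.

-26

Unweighted sum = 2407
Unweighted mean = 2407 / 14 = 171.92857
Weighted sum = 148159
Sum of weights = 747
Weighted mean = 148159 / 747 = 198.33869
Difference (unweighted minus weighted) = -26.410117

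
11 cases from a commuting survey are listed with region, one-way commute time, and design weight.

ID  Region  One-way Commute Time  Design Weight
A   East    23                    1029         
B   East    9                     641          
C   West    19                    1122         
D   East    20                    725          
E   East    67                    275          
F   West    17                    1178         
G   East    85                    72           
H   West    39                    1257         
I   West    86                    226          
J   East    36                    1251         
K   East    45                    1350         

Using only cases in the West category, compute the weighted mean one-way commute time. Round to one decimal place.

West rows: C, F, H, I
Weighted sum = 19×1122 + 17×1178 + 39×1257 + 86×226
  = 21318 + 20026 + 49023 + 19436 = 109803
Sum of weights = 1122 + 1178 + 1257 + 226 = 3783
Weighted mean = 109803 / 3783 = 29.025377

29.0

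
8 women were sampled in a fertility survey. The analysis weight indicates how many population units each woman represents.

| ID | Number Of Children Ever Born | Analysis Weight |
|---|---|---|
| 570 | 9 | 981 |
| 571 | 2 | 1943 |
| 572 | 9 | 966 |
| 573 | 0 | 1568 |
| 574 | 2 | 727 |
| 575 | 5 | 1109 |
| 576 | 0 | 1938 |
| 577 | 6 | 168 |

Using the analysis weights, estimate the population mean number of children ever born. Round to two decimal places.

3.13

Weighted sum = 9×981 + 2×1943 + 9×966 + 0×1568 + 2×727 + 5×1109 + 0×1938 + 6×168
  = 8829 + 3886 + 8694 + 0 + 1454 + 5545 + 0 + 1008 = 29416
Sum of weights = 981 + 1943 + 966 + 1568 + 727 + 1109 + 1938 + 168 = 9400
Weighted mean = 29416 / 9400 = 3.1293617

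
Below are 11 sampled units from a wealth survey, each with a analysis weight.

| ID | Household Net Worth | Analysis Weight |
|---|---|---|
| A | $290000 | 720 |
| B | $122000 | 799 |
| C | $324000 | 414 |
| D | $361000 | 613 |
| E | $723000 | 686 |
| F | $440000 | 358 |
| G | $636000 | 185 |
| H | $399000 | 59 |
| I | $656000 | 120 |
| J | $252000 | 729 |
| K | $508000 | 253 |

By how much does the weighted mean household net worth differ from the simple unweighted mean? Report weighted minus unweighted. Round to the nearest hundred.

Unweighted sum = 290000 + 122000 + 324000 + 361000 + 723000 + 440000 + 636000 + 399000 + 656000 + 252000 + 508000 = 4711000
Unweighted mean = 4711000 / 11 = 428272.73
Weighted sum = 290000×720 + 122000×799 + 324000×414 + 361000×613 + 723000×686 + 440000×358 + 636000×185 + 399000×59 + 656000×120 + 252000×729 + 508000×253
  = 208800000 + 97478000 + 134136000 + 221293000 + 495978000 + 157520000 + 117660000 + 23541000 + 78720000 + 183708000 + 128524000 = 1847358000
Sum of weights = 720 + 799 + 414 + 613 + 686 + 358 + 185 + 59 + 120 + 729 + 253 = 4936
Weighted mean = 1847358000 / 4936 = 374262.16
Difference (weighted minus unweighted) = -54010.572

-54000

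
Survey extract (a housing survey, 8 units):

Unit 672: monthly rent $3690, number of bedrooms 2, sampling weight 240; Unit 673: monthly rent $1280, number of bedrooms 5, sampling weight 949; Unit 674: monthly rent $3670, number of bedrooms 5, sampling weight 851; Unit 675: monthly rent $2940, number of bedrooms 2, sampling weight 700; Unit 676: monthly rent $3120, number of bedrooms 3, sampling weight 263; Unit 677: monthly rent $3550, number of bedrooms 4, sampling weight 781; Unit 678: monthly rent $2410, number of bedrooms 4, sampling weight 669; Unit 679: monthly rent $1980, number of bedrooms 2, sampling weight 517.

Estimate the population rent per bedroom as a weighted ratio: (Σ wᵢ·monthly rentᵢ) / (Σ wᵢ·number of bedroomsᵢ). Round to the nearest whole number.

Σ wᵢ·y = 3690×240 + 1280×949 + 3670×851 + 2940×700 + 3120×263 + 3550×781 + 2410×669 + 1980×517
  = 885600 + 1214720 + 3123170 + 2058000 + 820560 + 2772550 + 1612290 + 1023660 = 13510550
Σ wᵢ·x = 2×240 + 5×949 + 5×851 + 2×700 + 3×263 + 4×781 + 4×669 + 2×517
  = 480 + 4745 + 4255 + 1400 + 789 + 3124 + 2676 + 1034 = 18503
Ratio = 13510550 / 18503 = 730.18159

730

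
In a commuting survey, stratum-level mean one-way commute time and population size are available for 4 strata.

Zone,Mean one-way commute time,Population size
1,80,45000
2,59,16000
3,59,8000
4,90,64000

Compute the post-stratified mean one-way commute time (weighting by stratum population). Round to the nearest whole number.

81

Σ Nₕ·x̄ₕ = 10776000
Σ Nₕ = 45000 + 16000 + 8000 + 64000 = 133000
Overall mean = 10776000 / 133000 = 81.022556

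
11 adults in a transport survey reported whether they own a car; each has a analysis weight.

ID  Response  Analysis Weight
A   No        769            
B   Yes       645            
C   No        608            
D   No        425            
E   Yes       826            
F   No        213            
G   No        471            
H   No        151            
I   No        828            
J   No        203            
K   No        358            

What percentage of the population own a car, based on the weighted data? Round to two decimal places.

Sum of weights for 'Yes' = 645 + 826 = 1471
Total weight = 769 + 645 + 608 + 425 + 826 + 213 + 471 + 151 + 828 + 203 + 358 = 5497
Weighted proportion = 1471 / 5497 = 0.26760051 → 26.760051%

26.76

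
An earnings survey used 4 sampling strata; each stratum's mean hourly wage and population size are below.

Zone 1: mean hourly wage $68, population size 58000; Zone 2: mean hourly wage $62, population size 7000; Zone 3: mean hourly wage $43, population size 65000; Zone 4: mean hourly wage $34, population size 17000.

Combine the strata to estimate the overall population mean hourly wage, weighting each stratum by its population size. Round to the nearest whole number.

Σ Nₕ·x̄ₕ = 68×58000 + 62×7000 + 43×65000 + 34×17000
  = 3944000 + 434000 + 2795000 + 578000 = 7751000
Σ Nₕ = 58000 + 7000 + 65000 + 17000 = 147000
Overall mean = 7751000 / 147000 = 52.727891

53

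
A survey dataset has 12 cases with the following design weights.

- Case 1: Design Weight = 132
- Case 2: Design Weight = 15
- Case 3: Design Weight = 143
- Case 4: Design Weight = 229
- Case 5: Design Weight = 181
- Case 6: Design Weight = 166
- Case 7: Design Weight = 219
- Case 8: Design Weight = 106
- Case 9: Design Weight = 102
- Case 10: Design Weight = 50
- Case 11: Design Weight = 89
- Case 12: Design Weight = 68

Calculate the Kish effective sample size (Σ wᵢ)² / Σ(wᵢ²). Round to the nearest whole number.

Σ wᵢ = 132 + 15 + 143 + 229 + 181 + 166 + 219 + 106 + 102 + 50 + 89 + 68 = 1500
Σ wᵢ² = 235502
n_eff = 1500² / 235502 = 2250000 / 235502 = 9.554059

10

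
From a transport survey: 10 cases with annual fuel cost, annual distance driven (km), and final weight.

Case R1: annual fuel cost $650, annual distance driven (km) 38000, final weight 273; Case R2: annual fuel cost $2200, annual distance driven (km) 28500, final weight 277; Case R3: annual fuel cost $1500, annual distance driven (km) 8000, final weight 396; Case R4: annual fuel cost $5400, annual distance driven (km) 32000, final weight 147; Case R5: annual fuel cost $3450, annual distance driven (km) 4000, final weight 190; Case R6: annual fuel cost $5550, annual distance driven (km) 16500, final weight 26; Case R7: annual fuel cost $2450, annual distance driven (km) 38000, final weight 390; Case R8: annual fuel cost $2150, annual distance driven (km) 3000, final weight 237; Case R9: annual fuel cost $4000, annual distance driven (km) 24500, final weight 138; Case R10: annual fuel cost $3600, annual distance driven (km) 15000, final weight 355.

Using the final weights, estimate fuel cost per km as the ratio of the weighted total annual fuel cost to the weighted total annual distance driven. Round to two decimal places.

Σ wᵢ·y = 650×273 + 2200×277 + 1500×396 + 5400×147 + 3450×190 + 5550×26 + 2450×390 + 2150×237 + 4000×138 + 3600×355
  = 177450 + 609400 + 594000 + 793800 + 655500 + 144300 + 955500 + 509550 + 552000 + 1278000 = 6269500
Σ wᵢ·x = 38000×273 + 28500×277 + 8000×396 + 32000×147 + 4000×190 + 16500×26 + 38000×390 + 3000×237 + 24500×138 + 15000×355
  = 10374000 + 7894500 + 3168000 + 4704000 + 760000 + 429000 + 14820000 + 711000 + 3381000 + 5325000 = 51566500
Ratio = 6269500 / 51566500 = 0.12158087

0.12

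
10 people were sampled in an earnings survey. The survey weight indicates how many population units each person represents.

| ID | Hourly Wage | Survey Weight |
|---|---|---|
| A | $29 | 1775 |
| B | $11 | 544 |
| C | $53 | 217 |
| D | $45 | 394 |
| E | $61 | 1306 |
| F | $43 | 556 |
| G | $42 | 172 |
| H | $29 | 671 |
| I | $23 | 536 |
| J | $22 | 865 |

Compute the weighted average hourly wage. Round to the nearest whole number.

35

Weighted sum = 29×1775 + 11×544 + 53×217 + 45×394 + 61×1306 + 43×556 + 42×172 + 29×671 + 23×536 + 22×865
  = 51475 + 5984 + 11501 + 17730 + 79666 + 23908 + 7224 + 19459 + 12328 + 19030 = 248305
Sum of weights = 1775 + 544 + 217 + 394 + 1306 + 556 + 172 + 671 + 536 + 865 = 7036
Weighted mean = 248305 / 7036 = 35.290648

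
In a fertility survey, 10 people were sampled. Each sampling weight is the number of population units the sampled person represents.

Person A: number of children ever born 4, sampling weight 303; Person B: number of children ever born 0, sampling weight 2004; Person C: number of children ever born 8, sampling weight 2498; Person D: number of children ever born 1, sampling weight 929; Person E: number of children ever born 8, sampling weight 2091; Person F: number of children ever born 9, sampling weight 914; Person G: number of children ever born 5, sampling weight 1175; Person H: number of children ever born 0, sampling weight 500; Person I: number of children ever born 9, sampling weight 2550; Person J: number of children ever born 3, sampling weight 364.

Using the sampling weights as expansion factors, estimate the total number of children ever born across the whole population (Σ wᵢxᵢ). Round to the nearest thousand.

77000

Weighted total = 4×303 + 0×2004 + 8×2498 + 1×929 + 8×2091 + 9×914 + 5×1175 + 0×500 + 9×2550 + 3×364
  = 1212 + 0 + 19984 + 929 + 16728 + 8226 + 5875 + 0 + 22950 + 1092 = 76996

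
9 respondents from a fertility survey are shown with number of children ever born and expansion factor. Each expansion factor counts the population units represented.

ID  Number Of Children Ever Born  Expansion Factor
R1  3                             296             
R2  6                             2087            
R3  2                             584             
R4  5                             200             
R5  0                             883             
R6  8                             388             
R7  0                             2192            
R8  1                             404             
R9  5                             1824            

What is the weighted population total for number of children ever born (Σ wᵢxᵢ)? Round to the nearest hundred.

28200

Weighted total = 28206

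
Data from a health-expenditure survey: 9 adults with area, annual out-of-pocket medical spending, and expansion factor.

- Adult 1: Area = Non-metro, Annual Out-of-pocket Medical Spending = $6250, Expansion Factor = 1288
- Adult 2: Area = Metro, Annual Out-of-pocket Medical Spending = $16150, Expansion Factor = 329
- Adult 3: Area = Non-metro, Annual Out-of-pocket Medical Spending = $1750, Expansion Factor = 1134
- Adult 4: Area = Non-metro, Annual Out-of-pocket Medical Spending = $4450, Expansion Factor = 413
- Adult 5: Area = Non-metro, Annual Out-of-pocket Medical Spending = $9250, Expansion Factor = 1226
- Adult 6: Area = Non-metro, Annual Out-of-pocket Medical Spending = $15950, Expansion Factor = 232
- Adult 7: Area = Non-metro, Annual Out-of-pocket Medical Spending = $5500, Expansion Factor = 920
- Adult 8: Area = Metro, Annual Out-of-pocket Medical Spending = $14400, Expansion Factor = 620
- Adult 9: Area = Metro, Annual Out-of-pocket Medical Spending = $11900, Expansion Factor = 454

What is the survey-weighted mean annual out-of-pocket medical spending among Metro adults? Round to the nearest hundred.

Metro rows: 2, 8, 9
Weighted sum = 16150×329 + 14400×620 + 11900×454
  = 5313350 + 8928000 + 5402600 = 19643950
Sum of weights = 329 + 620 + 454 = 1403
Weighted mean = 19643950 / 1403 = 14001.39

14000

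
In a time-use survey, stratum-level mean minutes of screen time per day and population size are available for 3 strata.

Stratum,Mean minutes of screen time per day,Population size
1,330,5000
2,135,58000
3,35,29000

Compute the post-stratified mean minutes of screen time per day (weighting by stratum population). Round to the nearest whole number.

114

Σ Nₕ·x̄ₕ = 330×5000 + 135×58000 + 35×29000
  = 1650000 + 7830000 + 1015000 = 10495000
Σ Nₕ = 5000 + 58000 + 29000 = 92000
Overall mean = 10495000 / 92000 = 114.07609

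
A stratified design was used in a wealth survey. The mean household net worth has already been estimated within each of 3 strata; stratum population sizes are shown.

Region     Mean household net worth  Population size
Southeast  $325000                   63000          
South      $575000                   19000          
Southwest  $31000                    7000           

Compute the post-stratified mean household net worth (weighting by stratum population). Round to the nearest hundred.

355200

Σ Nₕ·x̄ₕ = 31617000000
Σ Nₕ = 63000 + 19000 + 7000 = 89000
Overall mean = 31617000000 / 89000 = 355247.19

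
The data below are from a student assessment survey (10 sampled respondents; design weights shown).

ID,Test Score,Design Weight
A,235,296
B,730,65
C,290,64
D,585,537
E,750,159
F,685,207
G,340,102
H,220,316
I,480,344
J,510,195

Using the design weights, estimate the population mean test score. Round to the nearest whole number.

472

Weighted sum = 235×296 + 730×65 + 290×64 + 585×537 + 750×159 + 685×207 + 340×102 + 220×316 + 480×344 + 510×195
  = 69560 + 47450 + 18560 + 314145 + 119250 + 141795 + 34680 + 69520 + 165120 + 99450 = 1079530
Sum of weights = 296 + 65 + 64 + 537 + 159 + 207 + 102 + 316 + 344 + 195 = 2285
Weighted mean = 1079530 / 2285 = 472.44201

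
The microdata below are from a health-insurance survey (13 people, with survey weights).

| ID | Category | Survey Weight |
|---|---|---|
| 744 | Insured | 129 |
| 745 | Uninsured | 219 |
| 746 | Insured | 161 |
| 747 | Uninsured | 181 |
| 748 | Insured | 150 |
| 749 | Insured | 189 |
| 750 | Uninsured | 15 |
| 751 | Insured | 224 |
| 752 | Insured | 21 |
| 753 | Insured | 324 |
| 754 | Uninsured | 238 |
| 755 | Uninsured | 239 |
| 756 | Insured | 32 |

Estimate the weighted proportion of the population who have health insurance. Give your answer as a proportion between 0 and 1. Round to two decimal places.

Sum of weights for 'Insured' = 129 + 161 + 150 + 189 + 224 + 21 + 324 + 32 = 1230
Total weight = 2122
Weighted proportion = 1230 / 2122 = 0.57964185

0.58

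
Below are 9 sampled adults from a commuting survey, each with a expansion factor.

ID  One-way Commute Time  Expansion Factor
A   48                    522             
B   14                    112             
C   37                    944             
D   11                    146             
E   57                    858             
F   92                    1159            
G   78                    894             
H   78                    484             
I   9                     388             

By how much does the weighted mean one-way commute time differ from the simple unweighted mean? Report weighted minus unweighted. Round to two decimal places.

Unweighted sum = 48 + 14 + 37 + 11 + 57 + 92 + 78 + 78 + 9 = 424
Unweighted mean = 424 / 9 = 47.111111
Weighted sum = 48×522 + 14×112 + 37×944 + 11×146 + 57×858 + 92×1159 + 78×894 + 78×484 + 9×388
  = 329668
Sum of weights = 522 + 112 + 944 + 146 + 858 + 1159 + 894 + 484 + 388 = 5507
Weighted mean = 329668 / 5507 = 59.863447
Difference (weighted minus unweighted) = 12.752335

12.75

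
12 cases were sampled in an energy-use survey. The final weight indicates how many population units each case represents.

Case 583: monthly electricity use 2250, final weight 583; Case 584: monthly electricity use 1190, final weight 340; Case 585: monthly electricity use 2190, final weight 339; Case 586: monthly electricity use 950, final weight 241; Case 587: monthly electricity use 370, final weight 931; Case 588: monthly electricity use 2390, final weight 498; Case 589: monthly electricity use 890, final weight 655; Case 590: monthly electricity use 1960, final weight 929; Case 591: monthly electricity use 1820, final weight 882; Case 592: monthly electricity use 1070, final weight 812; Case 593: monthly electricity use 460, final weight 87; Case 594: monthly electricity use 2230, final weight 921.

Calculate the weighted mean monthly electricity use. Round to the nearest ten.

1550

Weighted sum = 2250×583 + 1190×340 + 2190×339 + 950×241 + 370×931 + 2390×498 + 890×655 + 1960×929 + 1820×882 + 1070×812 + 460×87 + 2230×921
  = 1311750 + 404600 + 742410 + 228950 + 344470 + 1190220 + 582950 + 1820840 + 1605240 + 868840 + 40020 + 2053830 = 11194120
Sum of weights = 583 + 340 + 339 + 241 + 931 + 498 + 655 + 929 + 882 + 812 + 87 + 921 = 7218
Weighted mean = 11194120 / 7218 = 1550.8617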